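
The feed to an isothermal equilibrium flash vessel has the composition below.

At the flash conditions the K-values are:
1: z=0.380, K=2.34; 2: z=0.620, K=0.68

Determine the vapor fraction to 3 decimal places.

Let ψ = V/F and solve Σ zᵢ(Kᵢ−1)/(1+ψ(Kᵢ−1)) = 0.
Check two-phase: ΣzᵢKᵢ = 1.311 > 1 and Σzᵢ/Kᵢ = 1.074 > 1, so g(0) = 0.311 > 0 and g(1) = -0.074 < 0.
Binary case is linear: z₁(K₁−1)(1+ψ(K₂−1)) + z₂(K₂−1)(1+ψ(K₁−1)) = 0
⇒ ψ = [z₁(K₁−1)+z₂(K₂−1)] / [−(K₁−1)(K₂−1)] = 0.3108/0.4288 = 0.725

ψ = 0.725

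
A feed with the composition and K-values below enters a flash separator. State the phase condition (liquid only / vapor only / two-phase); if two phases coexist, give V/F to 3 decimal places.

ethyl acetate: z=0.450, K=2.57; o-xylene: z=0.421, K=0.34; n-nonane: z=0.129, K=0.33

two-phase, V/F = 0.329

ΣzᵢKᵢ = 1.342; Σzᵢ/Kᵢ = 1.804.
Both exceed 1, so a two-phase solution exists.
Material balance + equilibrium reduce to Σ zᵢ(Kᵢ−1)/(1+ψ(Kᵢ−1)) = 0.
Newton iteration, ψ⁰ = 0.64:
  ψ = 0.640: g = -0.2800, g' = -1.003 → ψ = 0.361
  ψ = 0.361: g = -0.0278, g' = -0.869 → ψ = 0.329
Converged at ψ = 0.329.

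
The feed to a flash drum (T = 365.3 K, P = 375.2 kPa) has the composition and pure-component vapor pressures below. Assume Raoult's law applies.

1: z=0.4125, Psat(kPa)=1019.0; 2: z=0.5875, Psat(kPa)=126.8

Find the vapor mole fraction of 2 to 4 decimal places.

Raoult's law: Kᵢ = Pᵢˢᵃᵗ/P = Pᵢˢᵃᵗ/375.2.
  K_1 = 1019.0/375.2 = 2.715885, K_2 = 126.8/375.2 = 0.337953
Let β = V/F and solve Σ zᵢ(Kᵢ−1)/(1+β(Kᵢ−1)) = 0.
Check two-phase: ΣzᵢKᵢ = 1.3188 > 1 and Σzᵢ/Kᵢ = 1.8903 > 1, so g(0) = 0.3188 > 0 and g(1) = -0.8903 < 0.
Iterate (Newton) starting at β = 0.5:
  β = 0.5000: g = -0.20045, g' = -0.9272 → β = 0.2838
  β = 0.2838: g = -0.00295, g' = -0.9397 → β = 0.2807
Converged at β = 0.2807.
Compositions from xᵢ = zᵢ/(1+β(Kᵢ−1)), yᵢ = Kᵢxᵢ:
  1: x = 0.2784, y = 0.7561
  2: x = 0.7216, y = 0.2439

y_2 = 0.2439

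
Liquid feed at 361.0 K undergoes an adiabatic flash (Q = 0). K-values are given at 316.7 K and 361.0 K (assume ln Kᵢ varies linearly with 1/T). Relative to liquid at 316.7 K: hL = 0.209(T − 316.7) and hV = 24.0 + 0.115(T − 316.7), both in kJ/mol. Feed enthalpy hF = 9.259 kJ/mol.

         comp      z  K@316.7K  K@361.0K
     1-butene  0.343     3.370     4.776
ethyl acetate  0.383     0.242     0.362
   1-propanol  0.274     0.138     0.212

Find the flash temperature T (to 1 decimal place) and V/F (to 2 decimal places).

T = 336.5 K, V/F = 0.23

Adiabatic flash: solve Rachford–Rice at each trial T, then check hF = ψ·hV(T) + (1−ψ)·hL(T).
  T = 316.7 K: K = (3.370, 0.242, 0.138), RR gives ψ = 0.151, H_out = 3.613 kJ/mol
  T = 361.0 K: K = (4.776, 0.362, 0.212), RR gives ψ = 0.314, H_out = 15.488 kJ/mol
  T = 338.9 K: K = (4.059, 0.300, 0.174), RR gives ψ = 0.240, H_out = 9.904 kJ/mol
  T = 327.8 K: K = (3.710, 0.270, 0.155), RR gives ψ = 0.198, H_out = 6.872 kJ/mol
  T = 333.4 K: K = (3.885, 0.285, 0.164), RR gives ψ = 0.220, H_out = 8.426 kJ/mol
  T = 336.1 K: K = (3.971, 0.292, 0.169), RR gives ψ = 0.230, H_out = 9.157 kJ/mol
  T = 337.5 K: K = (4.015, 0.296, 0.171), RR gives ψ = 0.235, H_out = 9.532 kJ/mol
Linear interpolation between T = 336.1 (H_out = 9.157) and T = 337.5 (H_out = 9.532) on hF = 9.259 gives T ≈ 336.5 K, at which ψ = 0.23.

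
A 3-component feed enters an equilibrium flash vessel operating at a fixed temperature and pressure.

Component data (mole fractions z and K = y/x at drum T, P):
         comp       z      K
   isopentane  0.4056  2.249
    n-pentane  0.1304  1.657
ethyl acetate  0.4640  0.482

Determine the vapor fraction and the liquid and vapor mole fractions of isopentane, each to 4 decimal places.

Iterate (Newton) starting at ψ = 0.5:
  ψ = 0.5000: g = 0.05197, g' = -0.4984 → ψ = 0.6043
  ψ = 0.6043: g = 0.00016, g' = -0.4981 → ψ = 0.6046
Converged at ψ = 0.6046.
Compositions from xᵢ = zᵢ/(1+ψ(Kᵢ−1)), yᵢ = Kᵢxᵢ:
  isopentane: x = 0.2311, y = 0.5197
  n-pentane: x = 0.0933, y = 0.1546
  ethyl acetate: x = 0.6756, y = 0.3256

ψ = 0.6046, x_isopentane = 0.2311, y_isopentane = 0.5197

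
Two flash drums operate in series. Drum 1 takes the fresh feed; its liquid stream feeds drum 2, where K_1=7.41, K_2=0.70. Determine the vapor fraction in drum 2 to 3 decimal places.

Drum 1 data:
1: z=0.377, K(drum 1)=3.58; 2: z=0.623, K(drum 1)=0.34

V/F (drum 2) = 0.555

Drum 1:
Let ψ₁ = V/F and solve Σ zᵢ(Kᵢ−1)/(1+ψ₁(Kᵢ−1)) = 0.
Feasibility: ΣzᵢKᵢ = 1.561, Σzᵢ/Kᵢ = 1.938 — both > 1, two phases present.
Newton–Raphson from ψ₁ = 0.3:
  ψ₁ = 0.300: g = 0.0356, g' = -1.219 → ψ₁ = 0.329
  ψ₁ = 0.329: g = 0.0006, g' = -1.177 → ψ₁ = 0.330
Converged at ψ₁ = 0.330.
Drum-1 compositions:
  1: x = 0.204, y = 0.729
  2: x = 0.796, y = 0.271
Drum-2 feed = drum-1 liquid: z₂ = (0.2037, 0.7963).
Drum 2:
Let ψ₂ = V/F and solve Σ zᵢ(Kᵢ−1)/(1+ψ₂(Kᵢ−1)) = 0.
g(0) = ΣzᵢKᵢ − 1 = 1.067 and g(1) = 1 − Σzᵢ/Kᵢ = -0.165, so a root lies in (0, 1).
Binary case is linear: z₁(K₁−1)(1+ψ₂(K₂−1)) + z₂(K₂−1)(1+ψ₂(K₁−1)) = 0
⇒ ψ₂ = [z₁(K₁−1)+z₂(K₂−1)] / [−(K₁−1)(K₂−1)] = 1.0669/1.9230 = 0.555
  1: x = 0.045, y = 0.331
  2: x = 0.955, y = 0.669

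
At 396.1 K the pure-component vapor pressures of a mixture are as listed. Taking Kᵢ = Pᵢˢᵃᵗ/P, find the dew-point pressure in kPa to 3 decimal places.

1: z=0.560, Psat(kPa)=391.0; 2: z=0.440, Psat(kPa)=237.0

Pdew = 304.065 kPa

At the dew point ψ → 1, so Σzᵢ/Kᵢ = 1 with Kᵢ = Pᵢˢᵃᵗ/P ⇒ 1/P = Σzᵢ/Pᵢˢᵃᵗ.
1/P = 0.560/391.0 + 0.440/237.0 = 0.003289 ⇒ P = 304.065 kPa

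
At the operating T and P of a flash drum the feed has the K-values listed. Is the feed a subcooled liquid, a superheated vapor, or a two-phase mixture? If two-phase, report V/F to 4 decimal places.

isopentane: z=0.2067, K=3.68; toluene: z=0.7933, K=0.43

two-phase, V/F = 0.0666

ΣzᵢKᵢ = 1.1018; Σzᵢ/Kᵢ = 1.9011.
Both exceed 1, so a two-phase solution exists.
Material balance + equilibrium reduce to Σ zᵢ(Kᵢ−1)/(1+ψ(Kᵢ−1)) = 0.
Newton iteration, ψ⁰ = 0.37:
  ψ = 0.3700: g = -0.29489, g' = -0.7882 → ψ = 0.0000
  ψ = 0.0000: g = 0.10177, g' = -1.7423 → ψ = 0.0584
  ψ = 0.0584: g = 0.01122, g' = -1.3857 → ψ = 0.0665
  ψ = 0.0665: g = 0.00015, g' = -1.3479 → ψ = 0.0666
Converged at ψ = 0.0666.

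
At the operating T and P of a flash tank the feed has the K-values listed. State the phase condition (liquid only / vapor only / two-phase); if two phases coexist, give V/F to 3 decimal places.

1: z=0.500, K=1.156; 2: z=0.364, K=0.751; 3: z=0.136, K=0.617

ΣzᵢKᵢ = 0.935; Σzᵢ/Kᵢ = 1.138.
Since ΣzᵢKᵢ < 1 the mixture is below its bubble point — single liquid phase.

liquid only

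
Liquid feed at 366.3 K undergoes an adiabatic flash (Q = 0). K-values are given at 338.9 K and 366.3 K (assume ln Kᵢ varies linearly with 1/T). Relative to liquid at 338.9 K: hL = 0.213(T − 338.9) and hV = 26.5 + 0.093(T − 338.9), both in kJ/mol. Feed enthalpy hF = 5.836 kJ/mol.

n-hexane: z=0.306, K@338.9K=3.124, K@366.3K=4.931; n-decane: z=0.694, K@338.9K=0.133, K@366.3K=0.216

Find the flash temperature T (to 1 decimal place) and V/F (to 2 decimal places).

T = 351.4 K, V/F = 0.13

Adiabatic flash: solve Rachford–Rice at each trial T, then check hF = ψ·hV(T) + (1−ψ)·hL(T).
  T = 338.9 K: K = (3.124, 0.133), RR gives ψ = 0.026, H_out = 0.694 kJ/mol
  T = 366.3 K: K = (4.931, 0.216), RR gives ψ = 0.214, H_out = 10.798 kJ/mol
  T = 352.6 K: K = (3.960, 0.171), RR gives ψ = 0.135, H_out = 6.266 kJ/mol
  T = 345.8 K: K = (3.528, 0.151), RR gives ψ = 0.086, H_out = 3.680 kJ/mol
  T = 349.2 K: K = (3.740, 0.161), RR gives ψ = 0.111, H_out = 5.010 kJ/mol
  T = 350.9 K: K = (3.849, 0.166), RR gives ψ = 0.123, H_out = 5.646 kJ/mol
Linear interpolation between T = 350.9 (H_out = 5.646) and T = 352.6 (H_out = 6.266) on hF = 5.836 gives T ≈ 351.4 K, at which ψ = 0.13.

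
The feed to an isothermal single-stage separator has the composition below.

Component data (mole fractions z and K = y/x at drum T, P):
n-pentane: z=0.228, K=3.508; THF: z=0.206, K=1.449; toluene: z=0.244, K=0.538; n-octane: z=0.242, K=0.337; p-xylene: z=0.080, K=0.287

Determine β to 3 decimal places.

Let β = V/F and solve Σ zᵢ(Kᵢ−1)/(1+β(Kᵢ−1)) = 0.
Feasibility: ΣzᵢKᵢ = 1.334, Σzᵢ/Kᵢ = 1.658 — both > 1, two phases present.
Newton iteration, β⁰ = 0.5:
  β = 0.500: g = -0.1460, g' = -0.734 → β = 0.301
  β = 0.301: g = 0.0032, g' = -0.800 → β = 0.305
Converged at β = 0.305.

β = 0.305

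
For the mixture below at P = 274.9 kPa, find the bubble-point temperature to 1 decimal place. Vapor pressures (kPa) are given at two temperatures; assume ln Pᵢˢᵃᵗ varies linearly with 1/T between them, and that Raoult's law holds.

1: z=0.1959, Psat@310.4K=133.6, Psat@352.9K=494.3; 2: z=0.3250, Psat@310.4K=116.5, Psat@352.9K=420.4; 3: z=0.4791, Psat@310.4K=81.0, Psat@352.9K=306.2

T = 341.3 K

Bubble-point temperature: ΣzᵢPᵢˢᵃᵗ(T) = P. Interpolate ln Pᵢˢᵃᵗ = aᵢ + bᵢ/T.
  T = 310.4 K: ΣzᵢPᵢˢᵃᵗ = 102.84 kPa
  T = 352.9 K: ΣzᵢPᵢˢᵃᵗ = 380.16 kPa
  T = 331.6 K: ΣzᵢPᵢˢᵃᵗ = 205.86 kPa
  T = 342.2 K: ΣzᵢPᵢˢᵃᵗ = 282.02 kPa
  T = 336.9 K: ΣzᵢPᵢˢᵃᵗ = 241.55 kPa
  T = 339.5 K: ΣzᵢPᵢˢᵃᵗ = 260.78 kPa
Interpolating between 339.5 K and 342.2 K gives T ≈ 341.3 K.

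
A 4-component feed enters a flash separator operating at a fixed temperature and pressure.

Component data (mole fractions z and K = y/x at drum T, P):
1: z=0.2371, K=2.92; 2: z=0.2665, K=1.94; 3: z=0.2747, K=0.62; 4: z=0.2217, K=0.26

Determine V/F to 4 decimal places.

Rachford–Rice: g(V/F) = Σ zᵢ(Kᵢ−1)/(1+V/F(Kᵢ−1)) = 0.
g(0) = ΣzᵢKᵢ − 1 = 0.4373 and g(1) = 1 − Σzᵢ/Kᵢ = -0.5143, so a root lies in (0, 1).
Newton iteration, V/F⁰ = 0.34:
  V/F = 0.3400: g = 0.12618, g' = -0.7242 → V/F = 0.5142
  V/F = 0.5142: g = 0.00337, g' = -0.7060 → V/F = 0.5190
Converged at V/F = 0.5190.

V/F = 0.5190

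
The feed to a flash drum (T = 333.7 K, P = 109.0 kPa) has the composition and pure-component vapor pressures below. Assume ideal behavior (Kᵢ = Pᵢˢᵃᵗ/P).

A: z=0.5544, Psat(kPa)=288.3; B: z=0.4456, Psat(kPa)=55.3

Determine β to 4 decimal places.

β = 0.8544

Raoult's law: Kᵢ = Pᵢˢᵃᵗ/P = Pᵢˢᵃᵗ/109.0.
  K_A = 288.3/109.0 = 2.644954, K_B = 55.3/109.0 = 0.507339
Material balance + equilibrium reduce to Σ zᵢ(Kᵢ−1)/(1+β(Kᵢ−1)) = 0.
Check two-phase: ΣzᵢKᵢ = 1.6924 > 1 and Σzᵢ/Kᵢ = 1.0879 > 1, so g(0) = 0.6924 > 0 and g(1) = -0.0879 < 0.
Binary case is linear: z₁(K₁−1)(1+β(K₂−1)) + z₂(K₂−1)(1+β(K₁−1)) = 0
⇒ β = [z₁(K₁−1)+z₂(K₂−1)] / [−(K₁−1)(K₂−1)] = 0.69243/0.81040 = 0.8544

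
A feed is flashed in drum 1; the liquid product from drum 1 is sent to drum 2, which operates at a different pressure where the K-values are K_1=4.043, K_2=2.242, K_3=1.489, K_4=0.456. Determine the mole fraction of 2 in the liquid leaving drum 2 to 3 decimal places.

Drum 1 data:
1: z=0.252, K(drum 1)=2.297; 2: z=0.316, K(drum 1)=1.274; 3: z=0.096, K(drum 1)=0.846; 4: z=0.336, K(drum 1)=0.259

x_2 (drum 2) = 0.150

Drum 1:
Let ψ₁ = V/F and solve Σ zᵢ(Kᵢ−1)/(1+ψ₁(Kᵢ−1)) = 0.
Feasibility: ΣzᵢKᵢ = 1.150, Σzᵢ/Kᵢ = 1.769 — both > 1, two phases present.
Newton iteration, ψ₁⁰ = 0.5:
  ψ₁ = 0.500: g = -0.1371, g' = -0.643 → ψ₁ = 0.287
  ψ₁ = 0.287: g = -0.0130, g' = -0.546 → ψ₁ = 0.263
Converged at ψ₁ = 0.263.
Drum-1 compositions:
  1: x = 0.188, y = 0.432
  2: x = 0.295, y = 0.376
  3: x = 0.100, y = 0.085
  4: x = 0.417, y = 0.108
Drum-2 feed = drum-1 liquid: z₂ = (0.1880, 0.2948, 0.1000, 0.4172).
Drum 2:
Rachford–Rice: g(ψ₂) = Σ zᵢ(Kᵢ−1)/(1+ψ₂(Kᵢ−1)) = 0.
Feasibility: ΣzᵢKᵢ = 1.760, Σzᵢ/Kᵢ = 1.160 — both > 1, two phases present.
Iterate (Newton) starting at ψ₂ = 0.61:
  ψ₂ = 0.610: g = 0.1066, g' = -0.651 → ψ₂ = 0.774
  ψ₂ = 0.774: g = 0.0009, g' = -0.654 → ψ₂ = 0.775
Converged at ψ₂ = 0.775.
  1: x = 0.056, y = 0.226
  2: x = 0.150, y = 0.337
  3: x = 0.073, y = 0.108
  4: x = 0.721, y = 0.329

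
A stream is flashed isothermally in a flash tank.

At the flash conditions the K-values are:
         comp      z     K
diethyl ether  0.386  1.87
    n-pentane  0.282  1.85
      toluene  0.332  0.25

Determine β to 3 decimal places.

β = 0.505

Rachford–Rice: g(β) = Σ zᵢ(Kᵢ−1)/(1+β(Kᵢ−1)) = 0.
g(0) = ΣzᵢKᵢ − 1 = 0.327 and g(1) = 1 − Σzᵢ/Kᵢ = -0.687, so a root lies in (0, 1).
Iterate (Newton) starting at β = 0.63:
  β = 0.630: g = -0.0990, g' = -0.879 → β = 0.517
  β = 0.517: g = -0.0089, g' = -0.736 → β = 0.505
Converged at β = 0.505.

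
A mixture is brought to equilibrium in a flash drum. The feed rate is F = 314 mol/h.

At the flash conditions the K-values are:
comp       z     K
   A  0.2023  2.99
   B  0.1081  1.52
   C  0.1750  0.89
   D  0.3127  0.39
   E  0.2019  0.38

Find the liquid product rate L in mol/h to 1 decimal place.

Rachford–Rice: g(V/F) = Σ zᵢ(Kᵢ−1)/(1+V/F(Kᵢ−1)) = 0.
Feasibility: ΣzᵢKᵢ = 1.1236, Σzᵢ/Kᵢ = 1.6685 — both > 1, two phases present.
Iterate (Newton) starting at V/F = 0.5:
  V/F = 0.5000: g = -0.22984, g' = -0.6260 → V/F = 0.1328
  V/F = 0.1328: g = 0.00748, g' = -0.7589 → V/F = 0.1427
  V/F = 0.1427: g = 0.00006, g' = -0.7465 → V/F = 0.1428
Converged at V/F = 0.1428.
Then V = V/F·F = 0.1428·314 = 44.8 mol/h and L = F − V = 269.2 mol/h.

L = 269.2 mol/h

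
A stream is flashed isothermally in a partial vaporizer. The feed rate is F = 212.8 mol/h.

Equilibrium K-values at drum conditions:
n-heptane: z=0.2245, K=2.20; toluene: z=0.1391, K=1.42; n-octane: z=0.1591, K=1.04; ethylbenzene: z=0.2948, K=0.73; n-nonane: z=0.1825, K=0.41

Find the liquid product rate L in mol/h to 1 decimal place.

Let β = V/F and solve Σ zᵢ(Kᵢ−1)/(1+β(Kᵢ−1)) = 0.
Check two-phase: ΣzᵢKᵢ = 1.1469 > 1 and Σzᵢ/Kᵢ = 1.2019 > 1, so g(0) = 0.1469 > 0 and g(1) = -0.2019 < 0.
Newton iteration, β⁰ = 0.47:
  β = 0.4700: g = -0.01287, g' = -0.2993 → β = 0.4270
  β = 0.4270: g = 0.00001, g' = -0.3002 → β = 0.4271
Converged at β = 0.4271.
Then V = β·F = 0.4271·212.8 = 90.9 mol/h and L = F − V = 121.9 mol/h.

L = 121.9 mol/h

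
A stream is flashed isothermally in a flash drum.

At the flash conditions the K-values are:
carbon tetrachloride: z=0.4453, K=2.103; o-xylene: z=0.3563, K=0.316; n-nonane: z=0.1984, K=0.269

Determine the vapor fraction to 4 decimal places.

ψ = 0.1324

Material balance + equilibrium reduce to Σ zᵢ(Kᵢ−1)/(1+ψ(Kᵢ−1)) = 0.
Check two-phase: ΣzᵢKᵢ = 1.1024 > 1 and Σzᵢ/Kᵢ = 2.0768 > 1, so g(0) = 0.1024 > 0 and g(1) = -1.0768 < 0.
Newton iteration, ψ⁰ = 0.5:
  ψ = 0.5000: g = -0.28238, g' = -0.8734 → ψ = 0.1767
  ψ = 0.1767: g = -0.03270, g' = -0.7349 → ψ = 0.1322
  ψ = 0.1322: g = 0.00018, g' = -0.7440 → ψ = 0.1324
Converged at ψ = 0.1324.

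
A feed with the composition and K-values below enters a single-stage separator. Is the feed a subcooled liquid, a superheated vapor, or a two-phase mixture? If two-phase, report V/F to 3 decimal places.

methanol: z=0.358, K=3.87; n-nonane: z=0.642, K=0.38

ΣzᵢKᵢ = 1.629; Σzᵢ/Kᵢ = 1.782.
Both exceed 1, so a two-phase solution exists.
Let ψ = V/F and solve Σ zᵢ(Kᵢ−1)/(1+ψ(Kᵢ−1)) = 0.
Binary case is linear: z₁(K₁−1)(1+ψ(K₂−1)) + z₂(K₂−1)(1+ψ(K₁−1)) = 0
⇒ ψ = [z₁(K₁−1)+z₂(K₂−1)] / [−(K₁−1)(K₂−1)] = 0.6294/1.7794 = 0.354

two-phase, V/F = 0.354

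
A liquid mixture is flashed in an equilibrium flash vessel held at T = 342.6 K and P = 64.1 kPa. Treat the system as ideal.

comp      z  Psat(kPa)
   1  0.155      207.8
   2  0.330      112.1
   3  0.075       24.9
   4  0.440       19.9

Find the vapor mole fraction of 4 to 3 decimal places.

Raoult's law: Kᵢ = Pᵢˢᵃᵗ/P = Pᵢˢᵃᵗ/64.1.
  K_1 = 207.8/64.1 = 3.24181, K_2 = 112.1/64.1 = 1.74883, K_3 = 24.9/64.1 = 0.38846, K_4 = 19.9/64.1 = 0.31045
Newton iteration, ψ⁰ = 0.36:
  ψ = 0.360: g = -0.0755, g' = -0.770 → ψ = 0.262
  ψ = 0.262: g = 0.0006, g' = -0.790 → ψ = 0.263
Converged at ψ = 0.263.
Compositions from xᵢ = zᵢ/(1+ψ(Kᵢ−1)), yᵢ = Kᵢxᵢ:
  1: x = 0.098, y = 0.316
  2: x = 0.276, y = 0.482
  3: x = 0.089, y = 0.035
  4: x = 0.537, y = 0.167

y_4 = 0.167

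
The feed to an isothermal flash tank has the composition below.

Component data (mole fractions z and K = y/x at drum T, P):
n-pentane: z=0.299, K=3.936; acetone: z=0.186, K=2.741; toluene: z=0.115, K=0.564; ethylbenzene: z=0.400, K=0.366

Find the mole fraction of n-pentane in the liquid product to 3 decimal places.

Material balance + equilibrium reduce to Σ zᵢ(Kᵢ−1)/(1+V/F(Kᵢ−1)) = 0.
Check two-phase: ΣzᵢKᵢ = 1.898 > 1 and Σzᵢ/Kᵢ = 1.441 > 1, so g(0) = 0.898 > 0 and g(1) = -0.441 < 0.
Newton iteration, V/F⁰ = 0.5:
  V/F = 0.500: g = 0.0934, g' = -0.965 → V/F = 0.597
  V/F = 0.597: g = 0.0020, g' = -0.932 → V/F = 0.599
Converged at V/F = 0.599.
Compositions from xᵢ = zᵢ/(1+V/F(Kᵢ−1)), yᵢ = Kᵢxᵢ:
  n-pentane: x = 0.108, y = 0.427
  acetone: x = 0.091, y = 0.250
  toluene: x = 0.156, y = 0.088
  ethylbenzene: x = 0.645, y = 0.236

x_n-pentane = 0.108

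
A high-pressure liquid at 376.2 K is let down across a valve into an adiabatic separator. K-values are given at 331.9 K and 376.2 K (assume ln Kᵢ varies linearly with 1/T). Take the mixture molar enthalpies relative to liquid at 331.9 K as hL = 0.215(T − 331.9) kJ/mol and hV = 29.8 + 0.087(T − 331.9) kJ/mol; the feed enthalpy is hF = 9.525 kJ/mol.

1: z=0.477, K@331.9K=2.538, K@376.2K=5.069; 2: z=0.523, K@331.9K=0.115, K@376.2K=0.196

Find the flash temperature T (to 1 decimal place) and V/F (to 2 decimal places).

T = 339.7 K, V/F = 0.27

Adiabatic flash: solve Rachford–Rice at each trial T, then check hF = ψ·hV(T) + (1−ψ)·hL(T).
  T = 331.9 K: K = (2.538, 0.115), RR gives ψ = 0.199, H_out = 5.928 kJ/mol
  T = 376.2 K: K = (5.069, 0.196), RR gives ψ = 0.465, H_out = 20.739 kJ/mol
  T = 354.0 K: K = (3.662, 0.153), RR gives ψ = 0.366, H_out = 14.635 kJ/mol
  T = 342.9 K: K = (3.064, 0.133), RR gives ψ = 0.297, H_out = 10.792 kJ/mol
  T = 337.4 K: K = (2.793, 0.124), RR gives ψ = 0.253, H_out = 8.536 kJ/mol
  T = 340.1 K: K = (2.924, 0.128), RR gives ψ = 0.275, H_out = 9.680 kJ/mol
  T = 338.8 K: K = (2.861, 0.126), RR gives ψ = 0.265, H_out = 9.139 kJ/mol
Linear interpolation between T = 338.8 (H_out = 9.139) and T = 340.1 (H_out = 9.680) on hF = 9.525 gives T ≈ 339.7 K, at which ψ = 0.27.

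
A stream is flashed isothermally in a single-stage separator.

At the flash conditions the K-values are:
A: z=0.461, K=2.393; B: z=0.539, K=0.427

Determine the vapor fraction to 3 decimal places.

Let ψ = V/F and solve Σ zᵢ(Kᵢ−1)/(1+ψ(Kᵢ−1)) = 0.
g(0) = ΣzᵢKᵢ − 1 = 0.333 and g(1) = 1 − Σzᵢ/Kᵢ = -0.455, so a root lies in (0, 1).
Newton iteration, ψ⁰ = 0.54:
  ψ = 0.540: g = -0.0807, g' = -0.662 → ψ = 0.418
Converged at ψ = 0.418.

ψ = 0.418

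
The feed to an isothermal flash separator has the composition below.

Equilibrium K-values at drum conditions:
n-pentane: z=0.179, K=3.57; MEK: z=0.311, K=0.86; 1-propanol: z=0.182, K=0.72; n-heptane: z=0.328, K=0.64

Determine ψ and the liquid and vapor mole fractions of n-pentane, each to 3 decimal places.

Rachford–Rice: g(ψ) = Σ zᵢ(Kᵢ−1)/(1+ψ(Kᵢ−1)) = 0.
Feasibility: ΣzᵢKᵢ = 1.247, Σzᵢ/Kᵢ = 1.177 — both > 1, two phases present.
Iterate (Newton) starting at ψ = 0.55:
  ψ = 0.550: g = -0.0640, g' = -0.296 → ψ = 0.334
  ψ = 0.334: g = 0.0115, g' = -0.422 → ψ = 0.361
  ψ = 0.361: g = 0.0003, g' = -0.399 → ψ = 0.362
Converged at ψ = 0.362.
Compositions from xᵢ = zᵢ/(1+ψ(Kᵢ−1)), yᵢ = Kᵢxᵢ:
  n-pentane: x = 0.093, y = 0.331
  MEK: x = 0.328, y = 0.282
  1-propanol: x = 0.203, y = 0.146
  n-heptane: x = 0.377, y = 0.241

ψ = 0.362, x_n-pentane = 0.093, y_n-pentane = 0.331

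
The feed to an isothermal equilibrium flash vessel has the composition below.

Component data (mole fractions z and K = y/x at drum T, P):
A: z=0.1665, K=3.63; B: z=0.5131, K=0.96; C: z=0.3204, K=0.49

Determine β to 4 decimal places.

Let β = V/F and solve Σ zᵢ(Kᵢ−1)/(1+β(Kᵢ−1)) = 0.
Check two-phase: ΣzᵢKᵢ = 1.2540 > 1 and Σzᵢ/Kᵢ = 1.2342 > 1, so g(0) = 0.2540 > 0 and g(1) = -0.2342 < 0.
Iterate (Newton) starting at β = 0.52:
  β = 0.5200: g = -0.05839, g' = -0.3607 → β = 0.3581
  β = 0.3581: g = 0.00477, g' = -0.4310 → β = 0.3692
  β = 0.3692: g = 0.00004, g' = -0.4238 → β = 0.3693
Converged at β = 0.3693.

β = 0.3693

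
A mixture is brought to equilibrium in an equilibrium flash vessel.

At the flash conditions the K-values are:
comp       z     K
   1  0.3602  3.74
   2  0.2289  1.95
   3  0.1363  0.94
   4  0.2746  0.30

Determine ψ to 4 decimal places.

ψ = 0.7875

Newton–Raphson from ψ = 0.66:
  ψ = 0.6600: g = 0.11928, g' = -0.8863 → ψ = 0.7946
  ψ = 0.7946: g = -0.00716, g' = -1.0187 → ψ = 0.7876
  ψ = 0.7876: g = -0.00004, g' = -1.0076 → ψ = 0.7875
Converged at ψ = 0.7875.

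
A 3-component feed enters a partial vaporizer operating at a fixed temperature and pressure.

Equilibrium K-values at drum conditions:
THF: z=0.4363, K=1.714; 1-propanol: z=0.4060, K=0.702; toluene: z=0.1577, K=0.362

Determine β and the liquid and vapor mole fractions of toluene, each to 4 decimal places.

Iterate (Newton) starting at β = 0.5:
  β = 0.5000: g = -0.06035, g' = -0.3090 → β = 0.3047
  β = 0.3047: g = -0.00210, g' = -0.2926 → β = 0.2975
Converged at β = 0.2975.
Compositions from xᵢ = zᵢ/(1+β(Kᵢ−1)), yᵢ = Kᵢxᵢ:
  THF: x = 0.3599, y = 0.6168
  1-propanol: x = 0.4455, y = 0.3127
  toluene: x = 0.1946, y = 0.0705

β = 0.2975, x_toluene = 0.1946, y_toluene = 0.0705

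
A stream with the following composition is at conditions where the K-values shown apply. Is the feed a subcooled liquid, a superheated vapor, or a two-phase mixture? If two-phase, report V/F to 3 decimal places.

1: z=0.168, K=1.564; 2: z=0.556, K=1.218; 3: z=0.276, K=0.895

ΣzᵢKᵢ = 1.187; Σzᵢ/Kᵢ = 0.872.
Since Σzᵢ/Kᵢ < 1 the mixture is above its dew point — single vapor phase.

superheated vapor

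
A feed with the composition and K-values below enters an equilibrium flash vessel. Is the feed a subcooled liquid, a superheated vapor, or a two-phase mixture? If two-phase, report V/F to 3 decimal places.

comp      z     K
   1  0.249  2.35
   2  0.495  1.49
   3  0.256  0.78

superheated vapor

ΣzᵢKᵢ = 1.522; Σzᵢ/Kᵢ = 0.766.
Since Σzᵢ/Kᵢ < 1 the mixture is above its dew point — single vapor phase.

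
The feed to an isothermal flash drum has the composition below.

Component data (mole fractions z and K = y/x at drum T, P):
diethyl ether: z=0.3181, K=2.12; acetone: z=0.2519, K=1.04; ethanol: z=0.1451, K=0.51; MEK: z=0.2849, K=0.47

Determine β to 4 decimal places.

Let β = V/F and solve Σ zᵢ(Kᵢ−1)/(1+β(Kᵢ−1)) = 0.
Feasibility: ΣzᵢKᵢ = 1.1443, Σzᵢ/Kᵢ = 1.2829 — both > 1, two phases present.
Newton–Raphson from β = 0.5:
  β = 0.5000: g = -0.06135, g' = -0.3736 → β = 0.3358
  β = 0.3358: g = 0.00006, g' = -0.3795 → β = 0.3359
Converged at β = 0.3359.

β = 0.3359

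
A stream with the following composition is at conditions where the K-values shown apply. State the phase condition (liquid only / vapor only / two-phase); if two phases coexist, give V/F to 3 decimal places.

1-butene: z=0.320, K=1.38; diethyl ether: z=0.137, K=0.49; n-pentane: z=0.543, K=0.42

ΣzᵢKᵢ = 0.737; Σzᵢ/Kᵢ = 1.804.
Since ΣzᵢKᵢ < 1 the mixture is below its bubble point — single liquid phase.

liquid only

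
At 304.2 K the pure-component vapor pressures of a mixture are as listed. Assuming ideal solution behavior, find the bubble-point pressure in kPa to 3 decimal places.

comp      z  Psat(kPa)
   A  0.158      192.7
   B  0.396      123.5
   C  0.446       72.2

Pbub = 111.554 kPa

At the bubble point ψ → 0, so ΣzᵢKᵢ = 1 with Kᵢ = Pᵢˢᵃᵗ/P ⇒ P = ΣzᵢPᵢˢᵃᵗ.
P = 0.158·192.7 + 0.396·123.5 + 0.446·72.2 = 111.554 kPa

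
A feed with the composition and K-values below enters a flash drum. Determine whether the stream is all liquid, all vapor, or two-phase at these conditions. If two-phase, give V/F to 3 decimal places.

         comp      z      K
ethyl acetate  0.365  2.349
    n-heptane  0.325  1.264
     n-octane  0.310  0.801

ΣzᵢKᵢ = 1.516; Σzᵢ/Kᵢ = 0.800.
Since Σzᵢ/Kᵢ < 1 the mixture is above its dew point — single vapor phase.

all vapor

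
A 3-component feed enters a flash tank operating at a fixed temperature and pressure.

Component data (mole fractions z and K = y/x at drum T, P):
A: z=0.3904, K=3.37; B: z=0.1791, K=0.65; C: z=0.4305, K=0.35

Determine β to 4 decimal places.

β = 0.4257

Rachford–Rice: g(β) = Σ zᵢ(Kᵢ−1)/(1+β(Kᵢ−1)) = 0.
Feasibility: ΣzᵢKᵢ = 1.5827, Σzᵢ/Kᵢ = 1.6214 — both > 1, two phases present.
Newton iteration, β⁰ = 0.38:
  β = 0.3800: g = 0.04290, g' = -0.9570 → β = 0.4248
  β = 0.4248: g = 0.00084, g' = -0.9219 → β = 0.4257
Converged at β = 0.4257.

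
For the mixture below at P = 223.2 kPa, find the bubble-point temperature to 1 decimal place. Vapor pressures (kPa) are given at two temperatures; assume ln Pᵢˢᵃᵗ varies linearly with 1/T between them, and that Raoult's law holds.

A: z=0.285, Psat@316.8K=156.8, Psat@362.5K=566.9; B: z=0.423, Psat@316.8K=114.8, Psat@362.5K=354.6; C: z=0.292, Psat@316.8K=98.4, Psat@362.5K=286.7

Bubble-point temperature: ΣzᵢPᵢˢᵃᵗ(T) = P. Interpolate ln Pᵢˢᵃᵗ = aᵢ + bᵢ/T.
  T = 316.8 K: ΣzᵢPᵢˢᵃᵗ = 121.98 kPa
  T = 362.5 K: ΣzᵢPᵢˢᵃᵗ = 395.28 kPa
  T = 339.6 K: ΣzᵢPᵢˢᵃᵗ = 227.92 kPa
  T = 328.2 K: ΣzᵢPᵢˢᵃᵗ = 168.51 kPa
  T = 333.9 K: ΣzᵢPᵢˢᵃᵗ = 196.47 kPa
  T = 336.8 K: ΣzᵢPᵢˢᵃᵗ = 212.02 kPa
Interpolating between 336.8 K and 339.6 K gives T ≈ 338.8 K.

T = 338.8 K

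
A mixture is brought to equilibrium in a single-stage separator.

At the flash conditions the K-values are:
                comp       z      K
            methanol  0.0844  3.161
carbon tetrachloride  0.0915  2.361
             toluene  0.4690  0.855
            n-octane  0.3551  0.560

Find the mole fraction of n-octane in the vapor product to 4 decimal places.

y_n-octane = 0.2139

Newton–Raphson from ψ = 0.5:
  ψ = 0.5000: g = -0.11186, g' = -0.2755 → ψ = 0.0940
  ψ = 0.0940: g = 0.03007, g' = -0.4904 → ψ = 0.1553
  ψ = 0.1553: g = 0.00208, g' = -0.4260 → ψ = 0.1602
Converged at ψ = 0.1602.
Compositions from xᵢ = zᵢ/(1+ψ(Kᵢ−1)), yᵢ = Kᵢxᵢ:
  methanol: x = 0.0627, y = 0.1982
  carbon tetrachloride: x = 0.0751, y = 0.1774
  toluene: x = 0.4802, y = 0.4105
  n-octane: x = 0.3820, y = 0.2139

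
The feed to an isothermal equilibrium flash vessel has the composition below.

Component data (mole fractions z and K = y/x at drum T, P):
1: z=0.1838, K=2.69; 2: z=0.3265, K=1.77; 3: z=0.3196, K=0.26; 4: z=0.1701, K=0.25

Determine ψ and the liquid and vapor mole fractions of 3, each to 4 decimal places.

Rachford–Rice: g(ψ) = Σ zᵢ(Kᵢ−1)/(1+ψ(Kᵢ−1)) = 0.
Feasibility: ΣzᵢKᵢ = 1.1979, Σzᵢ/Kᵢ = 2.1624 — both > 1, two phases present.
Newton–Raphson from ψ = 0.5:
  ψ = 0.5000: g = -0.22964, g' = -0.9410 → ψ = 0.2560
  ψ = 0.2560: g = -0.02281, g' = -0.8038 → ψ = 0.2276
Converged at ψ = 0.2276.
Compositions from xᵢ = zᵢ/(1+ψ(Kᵢ−1)), yᵢ = Kᵢxᵢ:
  1: x = 0.1327, y = 0.3571
  2: x = 0.2778, y = 0.4917
  3: x = 0.3843, y = 0.0999
  4: x = 0.2051, y = 0.0513

ψ = 0.2276, x_3 = 0.3843, y_3 = 0.0999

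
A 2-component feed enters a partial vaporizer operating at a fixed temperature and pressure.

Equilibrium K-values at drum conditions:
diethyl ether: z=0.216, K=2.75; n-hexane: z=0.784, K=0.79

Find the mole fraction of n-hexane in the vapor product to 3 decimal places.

Binary case is linear: z₁(K₁−1)(1+ψ(K₂−1)) + z₂(K₂−1)(1+ψ(K₁−1)) = 0
⇒ ψ = [z₁(K₁−1)+z₂(K₂−1)] / [−(K₁−1)(K₂−1)] = 0.2134/0.3675 = 0.581
Compositions from xᵢ = zᵢ/(1+ψ(Kᵢ−1)), yᵢ = Kᵢxᵢ:
  diethyl ether: x = 0.107, y = 0.295
  n-hexane: x = 0.893, y = 0.705

y_n-hexane = 0.705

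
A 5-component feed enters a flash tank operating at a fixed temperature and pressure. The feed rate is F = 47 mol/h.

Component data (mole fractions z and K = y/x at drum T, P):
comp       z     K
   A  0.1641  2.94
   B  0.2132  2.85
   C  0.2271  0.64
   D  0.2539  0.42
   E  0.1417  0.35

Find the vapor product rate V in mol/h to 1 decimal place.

V = 18.4 mol/h

Iterate (Newton) starting at ψ = 0.5:
  ψ = 0.5000: g = -0.07707, g' = -0.7007 → ψ = 0.3900
  ψ = 0.3900: g = 0.00154, g' = -0.7363 → ψ = 0.3921
Converged at ψ = 0.3921.
Then V = ψ·F = 0.3921·47 = 18.4 mol/h and L = F − V = 28.6 mol/h.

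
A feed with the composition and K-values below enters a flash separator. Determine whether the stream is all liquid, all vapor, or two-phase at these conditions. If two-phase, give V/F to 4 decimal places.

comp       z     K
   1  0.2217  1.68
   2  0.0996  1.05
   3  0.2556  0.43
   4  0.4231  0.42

all liquid

ΣzᵢKᵢ = 0.7646; Σzᵢ/Kᵢ = 1.8286.
Since ΣzᵢKᵢ < 1 the mixture is below its bubble point — single liquid phase.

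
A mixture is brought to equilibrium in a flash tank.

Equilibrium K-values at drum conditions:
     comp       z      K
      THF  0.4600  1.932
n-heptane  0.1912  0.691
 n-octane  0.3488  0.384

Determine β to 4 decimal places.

β = 0.3137

Material balance + equilibrium reduce to Σ zᵢ(Kᵢ−1)/(1+β(Kᵢ−1)) = 0.
Feasibility: ΣzᵢKᵢ = 1.1548, Σzᵢ/Kᵢ = 1.4231 — both > 1, two phases present.
Iterate (Newton) starting at β = 0.5:
  β = 0.5000: g = -0.08793, g' = -0.4878 → β = 0.3198
  β = 0.3198: g = -0.00284, g' = -0.4649 → β = 0.3137
Converged at β = 0.3137.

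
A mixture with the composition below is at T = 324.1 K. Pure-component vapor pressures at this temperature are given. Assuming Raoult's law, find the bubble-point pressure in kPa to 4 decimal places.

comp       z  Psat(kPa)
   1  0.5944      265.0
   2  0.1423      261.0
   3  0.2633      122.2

At the bubble point ψ → 0, so ΣzᵢKᵢ = 1 with Kᵢ = Pᵢˢᵃᵗ/P ⇒ P = ΣzᵢPᵢˢᵃᵗ.
P = 0.5944·265.0 + 0.1423·261.0 + 0.2633·122.2 = 226.8316 kPa

Pbub = 226.8316 kPa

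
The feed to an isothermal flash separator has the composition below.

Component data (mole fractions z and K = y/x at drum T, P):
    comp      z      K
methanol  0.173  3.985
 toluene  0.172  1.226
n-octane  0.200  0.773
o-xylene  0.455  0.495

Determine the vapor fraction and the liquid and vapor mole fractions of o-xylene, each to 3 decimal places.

ψ = 0.283, x_o-xylene = 0.531, y_o-xylene = 0.263

Let ψ = V/F and solve Σ zᵢ(Kᵢ−1)/(1+ψ(Kᵢ−1)) = 0.
Check two-phase: ΣzᵢKᵢ = 1.280 > 1 and Σzᵢ/Kᵢ = 1.362 > 1, so g(0) = 0.280 > 0 and g(1) = -0.362 < 0.
Iterate (Newton) starting at ψ = 0.5:
  ψ = 0.500: g = -0.1165, g' = -0.476 → ψ = 0.255
  ψ = 0.255: g = 0.0179, g' = -0.669 → ψ = 0.282
  ψ = 0.282: g = 0.0005, g' = -0.632 → ψ = 0.283
Converged at ψ = 0.283.
Compositions from xᵢ = zᵢ/(1+ψ(Kᵢ−1)), yᵢ = Kᵢxᵢ:
  methanol: x = 0.094, y = 0.374
  toluene: x = 0.162, y = 0.198
  n-octane: x = 0.214, y = 0.165
  o-xylene: x = 0.531, y = 0.263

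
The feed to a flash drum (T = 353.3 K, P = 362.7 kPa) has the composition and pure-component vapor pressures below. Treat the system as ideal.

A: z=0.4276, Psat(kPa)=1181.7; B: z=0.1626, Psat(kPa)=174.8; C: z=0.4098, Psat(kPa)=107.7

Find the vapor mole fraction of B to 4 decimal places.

y_B = 0.0989

Raoult's law: Kᵢ = Pᵢˢᵃᵗ/P = Pᵢˢᵃᵗ/362.7.
  K_A = 1181.7/362.7 = 3.258065, K_B = 174.8/362.7 = 0.481941, K_C = 107.7/362.7 = 0.296940
Let ψ = V/F and solve Σ zᵢ(Kᵢ−1)/(1+ψ(Kᵢ−1)) = 0.
Check two-phase: ΣzᵢKᵢ = 1.5932 > 1 and Σzᵢ/Kᵢ = 1.8487 > 1, so g(0) = 0.5932 > 0 and g(1) = -0.8487 < 0.
Iterate (Newton) starting at ψ = 0.36:
  ψ = 0.3600: g = 0.04330, g' = -1.0924 → ψ = 0.3996
  ψ = 0.3996: g = 0.00061, g' = -1.0636 → ψ = 0.4002
Converged at ψ = 0.4002.
Compositions from xᵢ = zᵢ/(1+ψ(Kᵢ−1)), yᵢ = Kᵢxᵢ:
  A: x = 0.2246, y = 0.7318
  B: x = 0.2051, y = 0.0989
  C: x = 0.5703, y = 0.1693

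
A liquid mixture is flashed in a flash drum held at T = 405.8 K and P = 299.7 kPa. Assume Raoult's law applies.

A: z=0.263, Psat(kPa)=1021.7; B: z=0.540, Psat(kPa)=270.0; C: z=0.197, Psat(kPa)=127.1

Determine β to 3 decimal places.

Raoult's law: Kᵢ = Pᵢˢᵃᵗ/P = Pᵢˢᵃᵗ/299.7.
  K_A = 1021.7/299.7 = 3.40908, K_B = 270.0/299.7 = 0.90090, K_C = 127.1/299.7 = 0.42409
Iterate (Newton) starting at β = 0.5:
  β = 0.500: g = 0.0718, g' = -0.449 → β = 0.660
  β = 0.660: g = 0.0044, g' = -0.404 → β = 0.671
Converged at β = 0.671.

β = 0.671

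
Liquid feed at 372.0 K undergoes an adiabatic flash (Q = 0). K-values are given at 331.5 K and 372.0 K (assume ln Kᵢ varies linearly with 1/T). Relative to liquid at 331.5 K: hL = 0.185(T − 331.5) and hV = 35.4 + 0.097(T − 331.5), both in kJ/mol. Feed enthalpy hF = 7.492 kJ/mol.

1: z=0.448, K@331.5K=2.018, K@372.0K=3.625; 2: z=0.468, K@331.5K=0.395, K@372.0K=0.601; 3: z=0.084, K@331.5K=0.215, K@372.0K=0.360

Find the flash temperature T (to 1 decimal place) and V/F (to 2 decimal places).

T = 333.3 K, V/F = 0.20

Adiabatic flash: solve Rachford–Rice at each trial T, then check hF = ψ·hV(T) + (1−ψ)·hL(T).
  T = 331.5 K: K = (2.018, 0.395, 0.215), RR gives ψ = 0.165, H_out = 5.852 kJ/mol
  T = 372.0 K: K = (3.625, 0.601, 0.360), RR gives ψ = 0.792, H_out = 32.702 kJ/mol
  T = 351.8 K: K = (2.753, 0.493, 0.283), RR gives ψ = 0.510, H_out = 20.893 kJ/mol
  T = 341.6 K: K = (2.366, 0.443, 0.247), RR gives ψ = 0.356, H_out = 14.154 kJ/mol
  T = 336.6 K: K = (2.189, 0.419, 0.231), RR gives ψ = 0.269, H_out = 10.335 kJ/mol
  T = 334.1 K: K = (2.104, 0.407, 0.223), RR gives ψ = 0.220, H_out = 8.228 kJ/mol
  T = 332.8 K: K = (2.061, 0.401, 0.219), RR gives ψ = 0.193, H_out = 7.066 kJ/mol
Linear interpolation between T = 332.8 (H_out = 7.066) and T = 334.1 (H_out = 8.228) on hF = 7.492 gives T ≈ 333.3 K, at which ψ = 0.20.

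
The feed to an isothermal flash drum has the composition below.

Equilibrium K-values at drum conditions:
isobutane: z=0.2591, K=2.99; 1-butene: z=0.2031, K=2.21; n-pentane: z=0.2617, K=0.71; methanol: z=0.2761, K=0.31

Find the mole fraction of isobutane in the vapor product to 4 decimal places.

y_isobutane = 0.3717

Let β = V/F and solve Σ zᵢ(Kᵢ−1)/(1+β(Kᵢ−1)) = 0.
Check two-phase: ΣzᵢKᵢ = 1.4950 > 1 and Σzᵢ/Kᵢ = 1.4378 > 1, so g(0) = 0.4950 > 0 and g(1) = -0.4378 < 0.
Newton–Raphson from β = 0.53:
  β = 0.5300: g = 0.01065, g' = -0.7109 → β = 0.5450
Converged at β = 0.5450.
Compositions from xᵢ = zᵢ/(1+β(Kᵢ−1)), yᵢ = Kᵢxᵢ:
  isobutane: x = 0.1243, y = 0.3717
  1-butene: x = 0.1224, y = 0.2705
  n-pentane: x = 0.3108, y = 0.2207
  methanol: x = 0.4425, y = 0.1372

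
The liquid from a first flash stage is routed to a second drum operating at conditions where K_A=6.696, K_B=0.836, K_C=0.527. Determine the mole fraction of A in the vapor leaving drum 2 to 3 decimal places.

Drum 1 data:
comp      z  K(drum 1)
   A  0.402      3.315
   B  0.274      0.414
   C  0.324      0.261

y_A (drum 2) = 0.388

Drum 1:
Iterate (Newton) starting at ψ₁ = 0.5:
  ψ₁ = 0.500: g = -0.1755, g' = -1.096 → ψ₁ = 0.340
Converged at ψ₁ = 0.340.
Drum-1 compositions:
  A: x = 0.225, y = 0.745
  B: x = 0.342, y = 0.142
  C: x = 0.433, y = 0.113
Drum-2 feed = drum-1 liquid: z₂ = (0.2248, 0.3423, 0.4329).
Drum 2:
Newton iteration, ψ₂⁰ = 0.5:
  ψ₂ = 0.500: g = 0.0035, g' = -0.670 → ψ₂ = 0.505
Converged at ψ₂ = 0.505.
  A: x = 0.058, y = 0.388
  B: x = 0.373, y = 0.312
  C: x = 0.569, y = 0.300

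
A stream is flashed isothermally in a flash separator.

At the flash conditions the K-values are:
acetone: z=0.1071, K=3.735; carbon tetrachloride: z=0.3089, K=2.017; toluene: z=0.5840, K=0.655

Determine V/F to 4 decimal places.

V/F = 0.7576

Newton iteration, V/F⁰ = 0.53:
  V/F = 0.5300: g = 0.07714, g' = -0.3725 → V/F = 0.7371
  V/F = 0.7371: g = 0.00649, g' = -0.3174 → V/F = 0.7575
  V/F = 0.7575: g = 0.00003, g' = -0.3142 → V/F = 0.7576
Converged at V/F = 0.7576.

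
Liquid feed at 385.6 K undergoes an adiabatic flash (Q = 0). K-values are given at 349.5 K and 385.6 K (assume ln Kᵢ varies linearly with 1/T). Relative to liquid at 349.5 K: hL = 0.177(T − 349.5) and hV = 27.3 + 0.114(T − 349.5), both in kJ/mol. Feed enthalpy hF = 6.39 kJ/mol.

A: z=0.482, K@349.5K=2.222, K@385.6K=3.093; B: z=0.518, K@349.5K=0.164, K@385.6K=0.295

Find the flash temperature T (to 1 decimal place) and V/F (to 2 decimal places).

T = 354.8 K, V/F = 0.20

Adiabatic flash: solve Rachford–Rice at each trial T, then check hF = ψ·hV(T) + (1−ψ)·hL(T).
  T = 349.5 K: K = (2.222, 0.164), RR gives ψ = 0.153, H_out = 4.168 kJ/mol
  T = 385.6 K: K = (3.093, 0.295), RR gives ψ = 0.436, H_out = 17.306 kJ/mol
  T = 367.6 K: K = (2.644, 0.223), RR gives ψ = 0.306, H_out = 11.197 kJ/mol
  T = 358.6 K: K = (2.430, 0.192), RR gives ψ = 0.235, H_out = 7.881 kJ/mol
  T = 354.1 K: K = (2.326, 0.178), RR gives ψ = 0.196, H_out = 6.102 kJ/mol
  T = 356.4 K: K = (2.379, 0.185), RR gives ψ = 0.216, H_out = 7.024 kJ/mol
Linear interpolation between T = 354.1 (H_out = 6.102) and T = 356.4 (H_out = 7.024) on hF = 6.39 gives T ≈ 354.8 K, at which ψ = 0.20.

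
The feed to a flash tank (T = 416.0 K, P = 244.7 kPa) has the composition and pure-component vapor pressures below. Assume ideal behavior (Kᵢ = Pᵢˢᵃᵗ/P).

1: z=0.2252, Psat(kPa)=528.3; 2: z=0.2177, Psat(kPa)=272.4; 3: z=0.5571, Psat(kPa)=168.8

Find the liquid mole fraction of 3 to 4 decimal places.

x_3 = 0.6410

Raoult's law: Kᵢ = Pᵢˢᵃᵗ/P = Pᵢˢᵃᵗ/244.7.
  K_1 = 528.3/244.7 = 2.158970, K_2 = 272.4/244.7 = 1.113200, K_3 = 168.8/244.7 = 0.689824
Newton–Raphson from β = 0.5:
  β = 0.5000: g = -0.01595, g' = -0.1988 → β = 0.4198
  β = 0.4198: g = 0.00044, g' = -0.2103 → β = 0.4219
Converged at β = 0.4219.
Compositions from xᵢ = zᵢ/(1+β(Kᵢ−1)), yᵢ = Kᵢxᵢ:
  1: x = 0.1512, y = 0.3265
  2: x = 0.2078, y = 0.2313
  3: x = 0.6410, y = 0.4422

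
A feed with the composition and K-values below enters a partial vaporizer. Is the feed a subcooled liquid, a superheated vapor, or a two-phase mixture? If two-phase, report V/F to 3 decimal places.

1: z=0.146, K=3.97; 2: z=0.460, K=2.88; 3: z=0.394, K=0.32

ΣzᵢKᵢ = 2.030; Σzᵢ/Kᵢ = 1.428.
Both exceed 1, so a two-phase solution exists.
Let ψ = V/F and solve Σ zᵢ(Kᵢ−1)/(1+ψ(Kᵢ−1)) = 0.
Newton–Raphson from ψ = 0.5:
  ψ = 0.500: g = 0.2143, g' = -1.059 → ψ = 0.702
  ψ = 0.702: g = 0.0003, g' = -1.105 → ψ = 0.703
Converged at ψ = 0.703.

two-phase, V/F = 0.703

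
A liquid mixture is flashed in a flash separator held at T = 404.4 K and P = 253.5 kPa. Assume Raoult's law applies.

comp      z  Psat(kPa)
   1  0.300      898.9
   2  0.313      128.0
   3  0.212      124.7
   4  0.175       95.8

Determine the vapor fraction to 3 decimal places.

Raoult's law: Kᵢ = Pᵢˢᵃᵗ/P = Pᵢˢᵃᵗ/253.5.
  K_1 = 898.9/253.5 = 3.54596, K_2 = 128.0/253.5 = 0.50493, K_3 = 124.7/253.5 = 0.49191, K_4 = 95.8/253.5 = 0.37791
Let ψ = V/F and solve Σ zᵢ(Kᵢ−1)/(1+ψ(Kᵢ−1)) = 0.
Feasibility: ΣzᵢKᵢ = 1.392, Σzᵢ/Kᵢ = 1.599 — both > 1, two phases present.
Iterate (Newton) starting at ψ = 0.5:
  ψ = 0.500: g = -0.1723, g' = -0.753 → ψ = 0.271
  ψ = 0.271: g = 0.0170, g' = -0.955 → ψ = 0.289
Converged at ψ = 0.289.

ψ = 0.289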